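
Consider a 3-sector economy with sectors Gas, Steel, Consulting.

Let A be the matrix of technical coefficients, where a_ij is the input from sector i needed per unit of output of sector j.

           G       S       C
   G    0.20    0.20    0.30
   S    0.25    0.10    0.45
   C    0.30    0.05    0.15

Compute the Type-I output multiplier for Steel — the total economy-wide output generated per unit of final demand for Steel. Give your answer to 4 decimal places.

m_S = 1.9898

I − A =
  [   0.80    -0.20    -0.30]
  [  -0.25     0.90    -0.45]
  [  -0.30    -0.05     0.85]
Cofactors of I−A, C_ij = (−1)^(i+j)·(minor ij) (rows/columns in the sector order above):
  C_11 = (0.90)(0.85) − (-0.45)(-0.05) = 0.7425
  C_12 = −[(-0.25)(0.85) − (-0.45)(-0.30)] = 0.3475
  C_13 = (-0.25)(-0.05) − (0.90)(-0.30) = 0.2825
  C_21 = −[(-0.20)(0.85) − (-0.30)(-0.05)] = 0.1850
  C_22 = (0.80)(0.85) − (-0.30)(-0.30) = 0.5900
  C_23 = −[(0.80)(-0.05) − (-0.20)(-0.30)] = 0.1000
  C_31 = (-0.20)(-0.45) − (-0.30)(0.90) = 0.3600
  C_32 = −[(0.80)(-0.45) − (-0.30)(-0.25)] = 0.4350
  C_33 = (0.80)(0.90) − (-0.20)(-0.25) = 0.6700
det(I−A) = Σ_j (I−A)_1j·C_1j = (0.80)(0.7425) + (-0.20)(0.3475) + (-0.30)(0.2825) = 0.43975
adj(I−A) = Cᵀ =
  [ 0.7425   0.1850   0.3600]
  [ 0.3475   0.5900   0.4350]
  [ 0.2825   0.1000   0.6700]
(I − A)⁻¹ = adj(I−A) / det(I−A) ≈
  [   1.68846     0.42069     0.81865]
  [   0.79022     1.34167     0.98920]
  [   0.64241     0.22740     1.52359]
The output multiplier for sector j is the column-j sum of the Leontief inverse (I − A)⁻¹ = adj(I−A) / det(I−A).
Column S of adj(I−A): (0.1850, 0.5900, 0.1000); det(I−A) = 0.43975.
m_S = (0.1850 + 0.5900 + 0.1000) / 0.43975 = 0.875 / 0.43975 ≈ 1.9898.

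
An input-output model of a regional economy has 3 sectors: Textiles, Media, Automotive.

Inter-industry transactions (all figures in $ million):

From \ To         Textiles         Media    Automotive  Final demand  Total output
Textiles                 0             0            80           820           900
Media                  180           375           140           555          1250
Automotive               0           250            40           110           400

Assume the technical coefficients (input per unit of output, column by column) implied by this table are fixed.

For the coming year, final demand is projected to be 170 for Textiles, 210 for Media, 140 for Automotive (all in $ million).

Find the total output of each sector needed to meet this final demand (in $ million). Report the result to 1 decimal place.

Technical coefficients a_ij = z_ij / X_j:
  a_11 = 0/900 = 0.00, a_21 = 180/900 = 0.20, a_31 = 0/900 = 0.00
  a_12 = 0/1250 = 0.00, a_22 = 375/1250 = 0.30, a_32 = 250/1250 = 0.20
  a_13 = 80/400 = 0.20, a_23 = 140/400 = 0.35, a_33 = 40/400 = 0.10
I − A =
  [   1.00     0.00    -0.20]
  [  -0.20     0.70    -0.35]
  [   0.00    -0.20     0.90]
Cofactors of I−A, C_ij = (−1)^(i+j)·(minor ij) (rows/columns in the sector order above):
  C_11 = (0.70)(0.90) − (-0.35)(-0.20) = 0.5600
  C_12 = −[(-0.20)(0.90) − (-0.35)(0.00)] = 0.1800
  C_13 = (-0.20)(-0.20) − (0.70)(0.00) = 0.0400
  C_21 = −[(0.00)(0.90) − (-0.20)(-0.20)] = 0.0400
  C_22 = (1.00)(0.90) − (-0.20)(0.00) = 0.9000
  C_23 = −[(1.00)(-0.20) − (0.00)(0.00)] = 0.2000
  C_31 = (0.00)(-0.35) − (-0.20)(0.70) = 0.1400
  C_32 = −[(1.00)(-0.35) − (-0.20)(-0.20)] = 0.3900
  C_33 = (1.00)(0.70) − (0.00)(-0.20) = 0.7000
det(I−A) = Σ_j (I−A)_1j·C_1j = (1.00)(0.5600) + (0.00)(0.1800) + (-0.20)(0.0400) = 0.5520
adj(I−A) = Cᵀ =
  [ 0.5600   0.0400   0.1400]
  [ 0.1800   0.9000   0.3900]
  [ 0.0400   0.2000   0.7000]
(I − A)⁻¹ = adj(I−A) / det(I−A) ≈
  [   1.0145     0.0725     0.2536]
  [   0.3261     1.6304     0.7065]
  [   0.0725     0.3623     1.2681]
x = (I − A)⁻¹ d = adj(I−A)·d / det(I−A), with det(I−A) = 0.5520:
  x_1 = (0.5600·170 + 0.0400·210 + 0.1400·140) / 0.5520 = 123.20 / 0.5520 ≈ 223.2
  x_2 = (0.1800·170 + 0.9000·210 + 0.3900·140) / 0.5520 = 274.20 / 0.5520 ≈ 496.7
  x_3 = (0.0400·170 + 0.2000·210 + 0.7000·140) / 0.5520 = 146.80 / 0.5520 ≈ 265.9

x_1 = 223.2, x_2 = 496.7, x_3 = 265.9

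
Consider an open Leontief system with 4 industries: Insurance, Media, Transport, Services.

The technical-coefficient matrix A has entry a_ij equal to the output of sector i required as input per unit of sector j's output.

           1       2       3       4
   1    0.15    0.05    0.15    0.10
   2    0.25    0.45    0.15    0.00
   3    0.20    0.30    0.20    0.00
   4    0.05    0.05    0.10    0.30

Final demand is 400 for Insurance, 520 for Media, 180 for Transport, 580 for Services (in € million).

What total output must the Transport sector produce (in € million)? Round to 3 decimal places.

I − A =
  [   0.85    -0.05    -0.15    -0.10]
  [  -0.25     0.55    -0.15     0.00]
  [  -0.20    -0.30     0.80     0.00]
  [  -0.05    -0.05    -0.10     0.70]
Compute the cofactors C_ij = (−1)^(i+j)·(3×3 minor ij) of I−A; the adjugate is their transpose:
adj(I−A) = Cᵀ =
  [ 0.27650   0.06650   0.06925   0.03950]
  [ 0.16100   0.44900   0.11725   0.02300]
  [ 0.12950   0.18500   0.31450   0.01850]
  [ 0.04975   0.06325   0.05825   0.29650]
det(I−A) = Σ_j (I−A)_1j·C_1j = (0.85)(0.27650) + (-0.05)(0.16100) + (-0.15)(0.12950) + (-0.10)(0.04975) = 0.202575
(I − A)⁻¹ = adj(I−A) / det(I−A) ≈
  [   1.3649     0.3283     0.3418     0.1950]
  [   0.7948     2.2165     0.5788     0.1135]
  [   0.6393     0.9132     1.5525     0.0913]
  [   0.2456     0.3122     0.2875     1.4637]
x = (I − A)⁻¹ d = adj(I−A)·d / det(I−A), with det(I−A) = 0.202575:
  x_1 = (0.27650·400 + 0.06650·520 + 0.06925·180 + 0.03950·580) / 0.202575 = 180.555 / 0.202575 ≈ 891.300
  x_2 = (0.16100·400 + 0.44900·520 + 0.11725·180 + 0.02300·580) / 0.202575 = 332.325 / 0.202575 ≈ 1640.504
  x_3 = (0.12950·400 + 0.18500·520 + 0.31450·180 + 0.01850·580) / 0.202575 = 215.34 / 0.202575 ≈ 1063.014
  x_4 = (0.04975·400 + 0.06325·520 + 0.05825·180 + 0.29650·580) / 0.202575 = 235.245 / 0.202575 ≈ 1161.274

x_3 = 1063.014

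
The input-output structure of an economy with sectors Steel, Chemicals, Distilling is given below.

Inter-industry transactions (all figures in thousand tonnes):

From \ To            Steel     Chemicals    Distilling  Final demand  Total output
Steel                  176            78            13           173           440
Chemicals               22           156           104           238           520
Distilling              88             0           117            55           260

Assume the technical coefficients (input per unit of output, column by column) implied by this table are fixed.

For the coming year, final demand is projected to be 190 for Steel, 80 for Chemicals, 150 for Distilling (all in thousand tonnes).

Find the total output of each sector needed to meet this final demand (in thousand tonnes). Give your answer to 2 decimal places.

x_S = 452.19, x_C = 396.39, x_D = 437.16

Technical coefficients a_ij = z_ij / X_j:
  a_SS = 176/440 = 0.40, a_CS = 22/440 = 0.05, a_DS = 88/440 = 0.20
  a_SC = 78/520 = 0.15, a_CC = 156/520 = 0.30, a_DC = 0/520 = 0.00
  a_SD = 13/260 = 0.05, a_CD = 104/260 = 0.40, a_DD = 117/260 = 0.45
I − A =
  [   0.60    -0.15    -0.05]
  [  -0.05     0.70    -0.40]
  [  -0.20     0.00     0.55]
Cofactors of I−A, C_ij = (−1)^(i+j)·(minor ij) (rows/columns in the sector order above):
  C_11 = (0.70)(0.55) − (-0.40)(0.00) = 0.3850
  C_12 = −[(-0.05)(0.55) − (-0.40)(-0.20)] = 0.1075
  C_13 = (-0.05)(0.00) − (0.70)(-0.20) = 0.1400
  C_21 = −[(-0.15)(0.55) − (-0.05)(0.00)] = 0.0825
  C_22 = (0.60)(0.55) − (-0.05)(-0.20) = 0.3200
  C_23 = −[(0.60)(0.00) − (-0.15)(-0.20)] = 0.0300
  C_31 = (-0.15)(-0.40) − (-0.05)(0.70) = 0.0950
  C_32 = −[(0.60)(-0.40) − (-0.05)(-0.05)] = 0.2425
  C_33 = (0.60)(0.70) − (-0.15)(-0.05) = 0.4125
det(I−A) = Σ_j (I−A)_1j·C_1j = (0.60)(0.3850) + (-0.15)(0.1075) + (-0.05)(0.1400) = 0.207875
adj(I−A) = Cᵀ =
  [ 0.3850   0.0825   0.0950]
  [ 0.1075   0.3200   0.2425]
  [ 0.1400   0.0300   0.4125]
(I − A)⁻¹ = adj(I−A) / det(I−A) ≈
  [   1.8521     0.3969     0.4570]
  [   0.5171     1.5394     1.1666]
  [   0.6735     0.1443     1.9844]
x = (I − A)⁻¹ d = adj(I−A)·d / det(I−A), with det(I−A) = 0.207875:
  x_S = (0.3850·190 + 0.0825·80 + 0.0950·150) / 0.207875 = 94.00 / 0.207875 ≈ 452.19
  x_C = (0.1075·190 + 0.3200·80 + 0.2425·150) / 0.207875 = 82.40 / 0.207875 ≈ 396.39
  x_D = (0.1400·190 + 0.0300·80 + 0.4125·150) / 0.207875 = 90.875 / 0.207875 ≈ 437.16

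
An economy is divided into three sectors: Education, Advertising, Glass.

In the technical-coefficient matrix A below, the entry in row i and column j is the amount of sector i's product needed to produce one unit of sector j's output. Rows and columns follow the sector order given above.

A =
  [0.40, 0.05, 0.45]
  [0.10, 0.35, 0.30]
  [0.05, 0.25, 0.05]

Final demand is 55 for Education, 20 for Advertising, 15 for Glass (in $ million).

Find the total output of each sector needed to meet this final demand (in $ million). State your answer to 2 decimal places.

x_1 = 128.01, x_2 = 69.27, x_3 = 40.76

I − A =
  [   0.60    -0.05    -0.45]
  [  -0.10     0.65    -0.30]
  [  -0.05    -0.25     0.95]
Cofactors of I−A, C_ij = (−1)^(i+j)·(minor ij) (rows/columns in the sector order above):
  C_11 = (0.65)(0.95) − (-0.30)(-0.25) = 0.5425
  C_12 = −[(-0.10)(0.95) − (-0.30)(-0.05)] = 0.1100
  C_13 = (-0.10)(-0.25) − (0.65)(-0.05) = 0.0575
  C_21 = −[(-0.05)(0.95) − (-0.45)(-0.25)] = 0.1600
  C_22 = (0.60)(0.95) − (-0.45)(-0.05) = 0.5475
  C_23 = −[(0.60)(-0.25) − (-0.05)(-0.05)] = 0.1525
  C_31 = (-0.05)(-0.30) − (-0.45)(0.65) = 0.3075
  C_32 = −[(0.60)(-0.30) − (-0.45)(-0.10)] = 0.2250
  C_33 = (0.60)(0.65) − (-0.05)(-0.10) = 0.3850
det(I−A) = Σ_j (I−A)_1j·C_1j = (0.60)(0.5425) + (-0.05)(0.1100) + (-0.45)(0.0575) = 0.294125
adj(I−A) = Cᵀ =
  [ 0.5425   0.1600   0.3075]
  [ 0.1100   0.5475   0.2250]
  [ 0.0575   0.1525   0.3850]
(I − A)⁻¹ = adj(I−A) / det(I−A) ≈
  [   1.8445     0.5440     1.0455]
  [   0.3740     1.8615     0.7650]
  [   0.1955     0.5185     1.3090]
x = (I − A)⁻¹ d = adj(I−A)·d / det(I−A), with det(I−A) = 0.294125:
  x_1 = (0.5425·55 + 0.1600·20 + 0.3075·15) / 0.294125 = 37.65 / 0.294125 ≈ 128.01
  x_2 = (0.1100·55 + 0.5475·20 + 0.2250·15) / 0.294125 = 20.375 / 0.294125 ≈ 69.27
  x_3 = (0.0575·55 + 0.1525·20 + 0.3850·15) / 0.294125 = 11.9875 / 0.294125 ≈ 40.76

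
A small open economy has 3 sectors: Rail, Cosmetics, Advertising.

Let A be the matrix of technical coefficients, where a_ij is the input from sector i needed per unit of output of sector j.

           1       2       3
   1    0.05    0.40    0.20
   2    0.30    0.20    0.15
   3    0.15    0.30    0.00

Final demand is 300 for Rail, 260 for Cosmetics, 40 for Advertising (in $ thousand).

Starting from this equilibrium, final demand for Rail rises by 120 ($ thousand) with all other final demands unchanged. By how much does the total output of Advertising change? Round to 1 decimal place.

Δx_3 = 46.1

I − A =
  [   0.95    -0.40    -0.20]
  [  -0.30     0.80    -0.15]
  [  -0.15    -0.30     1.00]
Cofactors of I−A, C_ij = (−1)^(i+j)·(minor ij) (rows/columns in the sector order above):
  C_11 = (0.80)(1.00) − (-0.15)(-0.30) = 0.7550
  C_12 = −[(-0.30)(1.00) − (-0.15)(-0.15)] = 0.3225
  C_13 = (-0.30)(-0.30) − (0.80)(-0.15) = 0.2100
  C_21 = −[(-0.40)(1.00) − (-0.20)(-0.30)] = 0.4600
  C_22 = (0.95)(1.00) − (-0.20)(-0.15) = 0.9200
  C_23 = −[(0.95)(-0.30) − (-0.40)(-0.15)] = 0.3450
  C_31 = (-0.40)(-0.15) − (-0.20)(0.80) = 0.2200
  C_32 = −[(0.95)(-0.15) − (-0.20)(-0.30)] = 0.2025
  C_33 = (0.95)(0.80) − (-0.40)(-0.30) = 0.6400
det(I−A) = Σ_j (I−A)_1j·C_1j = (0.95)(0.7550) + (-0.40)(0.3225) + (-0.20)(0.2100) = 0.54625
adj(I−A) = Cᵀ =
  [ 0.7550   0.4600   0.2200]
  [ 0.3225   0.9200   0.2025]
  [ 0.2100   0.3450   0.6400]
(I − A)⁻¹ = adj(I−A) / det(I−A) ≈
  [   1.3822     0.8421     0.4027]
  [   0.5904     1.6842     0.3707]
  [   0.3844     0.6316     1.1716]
Δx = (I − A)⁻¹ Δd with Δd having +120 in the Rail component and 0 elsewhere.
So Δx_3 = L_31 · (+120), where L_31 = adj(I−A)_31 / det(I−A) = 0.2100 / 0.54625.
Δx_3 = 0.2100 × (+120) / 0.54625 = 25.20 / 0.54625 ≈ 46.1.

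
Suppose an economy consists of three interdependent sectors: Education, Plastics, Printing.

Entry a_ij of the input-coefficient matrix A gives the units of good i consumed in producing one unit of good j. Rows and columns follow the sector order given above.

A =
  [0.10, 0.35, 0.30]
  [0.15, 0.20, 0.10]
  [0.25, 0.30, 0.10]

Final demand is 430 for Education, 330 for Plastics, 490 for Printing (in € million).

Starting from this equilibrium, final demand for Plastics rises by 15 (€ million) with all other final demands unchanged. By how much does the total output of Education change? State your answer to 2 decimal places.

Δx_1 = 12.36

I − A =
  [   0.90    -0.35    -0.30]
  [  -0.15     0.80    -0.10]
  [  -0.25    -0.30     0.90]
Cofactors of I−A, C_ij = (−1)^(i+j)·(minor ij) (rows/columns in the sector order above):
  C_11 = (0.80)(0.90) − (-0.10)(-0.30) = 0.6900
  C_12 = −[(-0.15)(0.90) − (-0.10)(-0.25)] = 0.1600
  C_13 = (-0.15)(-0.30) − (0.80)(-0.25) = 0.2450
  C_21 = −[(-0.35)(0.90) − (-0.30)(-0.30)] = 0.4050
  C_22 = (0.90)(0.90) − (-0.30)(-0.25) = 0.7350
  C_23 = −[(0.90)(-0.30) − (-0.35)(-0.25)] = 0.3575
  C_31 = (-0.35)(-0.10) − (-0.30)(0.80) = 0.2750
  C_32 = −[(0.90)(-0.10) − (-0.30)(-0.15)] = 0.1350
  C_33 = (0.90)(0.80) − (-0.35)(-0.15) = 0.6675
det(I−A) = Σ_j (I−A)_1j·C_1j = (0.90)(0.6900) + (-0.35)(0.1600) + (-0.30)(0.2450) = 0.4915
adj(I−A) = Cᵀ =
  [ 0.6900   0.4050   0.2750]
  [ 0.1600   0.7350   0.1350]
  [ 0.2450   0.3575   0.6675]
(I − A)⁻¹ = adj(I−A) / det(I−A) ≈
  [   1.4039     0.8240     0.5595]
  [   0.3255     1.4954     0.2747]
  [   0.4985     0.7274     1.3581]
Δx = (I − A)⁻¹ Δd with Δd having +15 in the Plastics component and 0 elsewhere.
So Δx_1 = L_12 · (+15), where L_12 = adj(I−A)_12 / det(I−A) = 0.4050 / 0.4915.
Δx_1 = 0.4050 × (+15) / 0.4915 = 6.075 / 0.4915 ≈ 12.36.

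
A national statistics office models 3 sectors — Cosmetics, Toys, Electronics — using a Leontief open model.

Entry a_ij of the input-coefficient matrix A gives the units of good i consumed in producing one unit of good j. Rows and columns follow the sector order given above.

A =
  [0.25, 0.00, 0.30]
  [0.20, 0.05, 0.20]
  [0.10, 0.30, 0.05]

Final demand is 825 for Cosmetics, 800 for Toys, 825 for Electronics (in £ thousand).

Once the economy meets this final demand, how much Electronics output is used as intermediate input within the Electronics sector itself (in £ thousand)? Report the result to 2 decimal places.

z_33 = 76.51

I − A =
  [   0.75     0.00    -0.30]
  [  -0.20     0.95    -0.20]
  [  -0.10    -0.30     0.95]
Cofactors of I−A, C_ij = (−1)^(i+j)·(minor ij) (rows/columns in the sector order above):
  C_11 = (0.95)(0.95) − (-0.20)(-0.30) = 0.8425
  C_12 = −[(-0.20)(0.95) − (-0.20)(-0.10)] = 0.2100
  C_13 = (-0.20)(-0.30) − (0.95)(-0.10) = 0.1550
  C_21 = −[(0.00)(0.95) − (-0.30)(-0.30)] = 0.0900
  C_22 = (0.75)(0.95) − (-0.30)(-0.10) = 0.6825
  C_23 = −[(0.75)(-0.30) − (0.00)(-0.10)] = 0.2250
  C_31 = (0.00)(-0.20) − (-0.30)(0.95) = 0.2850
  C_32 = −[(0.75)(-0.20) − (-0.30)(-0.20)] = 0.2100
  C_33 = (0.75)(0.95) − (0.00)(-0.20) = 0.7125
det(I−A) = Σ_j (I−A)_1j·C_1j = (0.75)(0.8425) + (0.00)(0.2100) + (-0.30)(0.1550) = 0.585375
adj(I−A) = Cᵀ =
  [ 0.8425   0.0900   0.2850]
  [ 0.2100   0.6825   0.2100]
  [ 0.1550   0.2250   0.7125]
(I − A)⁻¹ = adj(I−A) / det(I−A) ≈
  [   1.4392     0.1537     0.4869]
  [   0.3587     1.1659     0.3587]
  [   0.2648     0.3844     1.2172]
First solve x = (I − A)⁻¹ d = adj(I−A)·d / det(I−A); in particular x_3 = (0.1550·825 + 0.2250·800 + 0.7125·825) / 0.585375 = 895.6875 / 0.585375 ≈ 1530.1089.
Intermediate flow from 3 to 3: z_33 = a_33 · x_3 = 0.05 × 895.6875 / 0.585375 = 44.784375 / 0.585375 ≈ 76.51.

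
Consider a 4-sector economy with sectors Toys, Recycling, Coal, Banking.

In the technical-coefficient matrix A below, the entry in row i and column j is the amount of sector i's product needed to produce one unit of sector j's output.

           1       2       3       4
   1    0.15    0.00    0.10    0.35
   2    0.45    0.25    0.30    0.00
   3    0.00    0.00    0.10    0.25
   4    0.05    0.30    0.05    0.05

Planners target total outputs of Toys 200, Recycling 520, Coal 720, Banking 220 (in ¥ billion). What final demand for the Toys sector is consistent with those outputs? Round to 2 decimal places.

I − A =
  [   0.85     0.00    -0.10    -0.35]
  [  -0.45     0.75    -0.30     0.00]
  [   0.00     0.00     0.90    -0.25]
  [  -0.05    -0.30    -0.05     0.95]
d = (I − A) x:
  d_1 = (+0.85)·200 + (+0.00)·520 + (-0.10)·720 + (-0.35)·220 = 21.00
  d_2 = (-0.45)·200 + (+0.75)·520 + (-0.30)·720 + (+0.00)·220 = 84.00
  d_3 = (+0.00)·200 + (+0.00)·520 + (+0.90)·720 + (-0.25)·220 = 593.00
  d_4 = (-0.05)·200 + (-0.30)·520 + (-0.05)·720 + (+0.95)·220 = 7.00

d_1 = 21.00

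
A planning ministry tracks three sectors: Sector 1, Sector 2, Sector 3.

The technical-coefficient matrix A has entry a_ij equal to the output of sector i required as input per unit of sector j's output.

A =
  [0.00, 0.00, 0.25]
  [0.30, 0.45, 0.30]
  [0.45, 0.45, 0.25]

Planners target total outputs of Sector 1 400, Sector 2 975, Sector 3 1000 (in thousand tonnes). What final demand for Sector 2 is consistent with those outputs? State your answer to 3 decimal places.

d_2 = 116.250

I − A =
  [   1.00     0.00    -0.25]
  [  -0.30     0.55    -0.30]
  [  -0.45    -0.45     0.75]
d = (I − A) x:
  d_1 = (+1.00)·400 + (+0.00)·975 + (-0.25)·1000 = 150.000
  d_2 = (-0.30)·400 + (+0.55)·975 + (-0.30)·1000 = 116.250
  d_3 = (-0.45)·400 + (-0.45)·975 + (+0.75)·1000 = 131.250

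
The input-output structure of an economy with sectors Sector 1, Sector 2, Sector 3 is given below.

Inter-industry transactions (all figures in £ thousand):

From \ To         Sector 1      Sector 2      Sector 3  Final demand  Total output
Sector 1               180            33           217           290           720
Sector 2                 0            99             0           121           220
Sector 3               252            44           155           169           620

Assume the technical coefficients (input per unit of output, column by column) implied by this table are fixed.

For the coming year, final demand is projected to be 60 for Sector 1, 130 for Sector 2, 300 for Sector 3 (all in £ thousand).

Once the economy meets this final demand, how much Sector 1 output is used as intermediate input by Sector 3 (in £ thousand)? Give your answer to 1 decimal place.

z_13 = 233.8

Technical coefficients a_ij = z_ij / X_j:
  a_11 = 180/720 = 0.25, a_21 = 0/720 = 0.00, a_31 = 252/720 = 0.35
  a_12 = 33/220 = 0.15, a_22 = 99/220 = 0.45, a_32 = 44/220 = 0.20
  a_13 = 217/620 = 0.35, a_23 = 0/620 = 0.00, a_33 = 155/620 = 0.25
I − A =
  [   0.75    -0.15    -0.35]
  [   0.00     0.55     0.00]
  [  -0.35    -0.20     0.75]
Cofactors of I−A, C_ij = (−1)^(i+j)·(minor ij) (rows/columns in the sector order above):
  C_11 = (0.55)(0.75) − (0.00)(-0.20) = 0.4125
  C_12 = −[(0.00)(0.75) − (0.00)(-0.35)] = 0.0000
  C_13 = (0.00)(-0.20) − (0.55)(-0.35) = 0.1925
  C_21 = −[(-0.15)(0.75) − (-0.35)(-0.20)] = 0.1825
  C_22 = (0.75)(0.75) − (-0.35)(-0.35) = 0.4400
  C_23 = −[(0.75)(-0.20) − (-0.15)(-0.35)] = 0.2025
  C_31 = (-0.15)(0.00) − (-0.35)(0.55) = 0.1925
  C_32 = −[(0.75)(0.00) − (-0.35)(0.00)] = 0.0000
  C_33 = (0.75)(0.55) − (-0.15)(0.00) = 0.4125
det(I−A) = Σ_j (I−A)_1j·C_1j = (0.75)(0.4125) + (-0.15)(0.0000) + (-0.35)(0.1925) = 0.2420
adj(I−A) = Cᵀ =
  [ 0.4125   0.1825   0.1925]
  [ 0.0000   0.4400   0.0000]
  [ 0.1925   0.2025   0.4125]
(I − A)⁻¹ = adj(I−A) / det(I−A) ≈
  [   1.7045     0.7541     0.7955]
  [   0.0000     1.8182     0.0000]
  [   0.7955     0.8368     1.7045]
First solve x = (I − A)⁻¹ d = adj(I−A)·d / det(I−A); in particular x_3 = (0.1925·60 + 0.2025·130 + 0.4125·300) / 0.2420 = 161.625 / 0.2420 ≈ 667.872.
Intermediate flow from 1 to 3: z_13 = a_13 · x_3 = 0.35 × 161.625 / 0.2420 = 56.56875 / 0.2420 ≈ 233.8.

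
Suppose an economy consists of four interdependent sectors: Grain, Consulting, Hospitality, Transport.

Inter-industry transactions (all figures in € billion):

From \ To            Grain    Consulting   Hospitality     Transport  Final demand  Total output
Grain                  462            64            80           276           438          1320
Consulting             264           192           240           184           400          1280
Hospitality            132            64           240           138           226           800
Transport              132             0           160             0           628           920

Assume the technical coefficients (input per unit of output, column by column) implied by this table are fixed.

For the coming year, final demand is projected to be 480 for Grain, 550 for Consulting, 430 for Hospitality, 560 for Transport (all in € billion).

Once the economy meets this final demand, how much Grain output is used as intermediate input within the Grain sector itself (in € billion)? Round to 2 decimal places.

Technical coefficients a_ij = z_ij / X_j:
  a_11 = 462/1320 = 0.35, a_21 = 264/1320 = 0.20, a_31 = 132/1320 = 0.10, a_41 = 132/1320 = 0.10
  a_12 = 64/1280 = 0.05, a_22 = 192/1280 = 0.15, a_32 = 64/1280 = 0.05, a_42 = 0/1280 = 0.00
  a_13 = 80/800 = 0.10, a_23 = 240/800 = 0.30, a_33 = 240/800 = 0.30, a_43 = 160/800 = 0.20
  a_14 = 276/920 = 0.30, a_24 = 184/920 = 0.20, a_34 = 138/920 = 0.15, a_44 = 0/920 = 0.00
I − A =
  [   0.65    -0.05    -0.10    -0.30]
  [  -0.20     0.85    -0.30    -0.20]
  [  -0.10    -0.05     0.70    -0.15]
  [  -0.10     0.00    -0.20     1.00]
Compute the cofactors C_ij = (−1)^(i+j)·(3×3 minor ij) of I−A; the adjugate is their transpose:
adj(I−A) = Cᵀ =
  [ 0.552500   0.041500   0.153000   0.197000]
  [ 0.186500   0.397000   0.246000   0.172250]
  [ 0.108750   0.036750   0.516000   0.117375]
  [ 0.077000   0.011500   0.118500   0.359000]
det(I−A) = Σ_j (I−A)_1j·C_1j = (0.65)(0.552500) + (-0.05)(0.186500) + (-0.10)(0.108750) + (-0.30)(0.077000) = 0.315825
(I − A)⁻¹ = adj(I−A) / det(I−A) ≈
  [   1.7494     0.1314     0.4844     0.6238]
  [   0.5905     1.2570     0.7789     0.5454]
  [   0.3443     0.1164     1.6338     0.3716]
  [   0.2438     0.0364     0.3752     1.1367]
First solve x = (I − A)⁻¹ d = adj(I−A)·d / det(I−A); in particular x_1 = (0.552500·480 + 0.041500·550 + 0.153000·430 + 0.197000·560) / 0.315825 = 464.135 / 0.315825 ≈ 1469.5955.
Intermediate flow from 1 to 1: z_11 = a_11 · x_1 = 0.35 × 464.135 / 0.315825 = 162.44725 / 0.315825 ≈ 514.36.

z_11 = 514.36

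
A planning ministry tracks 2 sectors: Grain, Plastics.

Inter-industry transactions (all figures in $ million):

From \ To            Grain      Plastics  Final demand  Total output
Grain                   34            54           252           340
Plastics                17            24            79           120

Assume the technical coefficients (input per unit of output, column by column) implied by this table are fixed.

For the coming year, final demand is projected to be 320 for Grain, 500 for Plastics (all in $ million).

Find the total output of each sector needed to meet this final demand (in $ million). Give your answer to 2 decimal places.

Technical coefficients a_ij = z_ij / X_j:
  a_GG = 34/340 = 0.10, a_PG = 17/340 = 0.05
  a_GP = 54/120 = 0.45, a_PP = 24/120 = 0.20
I − A =
  [   0.90    -0.45]
  [  -0.05     0.80]
det(I−A) = (0.90)(0.80) − (-0.45)(-0.05) = 0.6975
adj(I−A) = [[0.80, 0.45], [0.05, 0.90]]
(I − A)⁻¹ = adj(I−A) / det(I−A) ≈
  [   1.1470     0.6452]
  [   0.0717     1.2903]
x = (I − A)⁻¹ d = adj(I−A)·d / det(I−A), with det(I−A) = 0.6975:
  x_G = (0.80·320 + 0.45·500) / 0.6975 = 481.00 / 0.6975 ≈ 689.61
  x_P = (0.05·320 + 0.90·500) / 0.6975 = 466.00 / 0.6975 ≈ 668.10

x_G = 689.61, x_P = 668.10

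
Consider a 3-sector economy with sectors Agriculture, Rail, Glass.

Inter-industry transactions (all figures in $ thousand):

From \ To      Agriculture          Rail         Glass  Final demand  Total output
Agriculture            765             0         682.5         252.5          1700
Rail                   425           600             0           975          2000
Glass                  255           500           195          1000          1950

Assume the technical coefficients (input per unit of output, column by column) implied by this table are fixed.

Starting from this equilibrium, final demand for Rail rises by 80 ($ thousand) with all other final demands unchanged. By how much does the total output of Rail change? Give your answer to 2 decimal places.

Technical coefficients a_ij = z_ij / X_j:
  a_11 = 765/1700 = 0.45, a_21 = 425/1700 = 0.25, a_31 = 255/1700 = 0.15
  a_12 = 0/2000 = 0.00, a_22 = 600/2000 = 0.30, a_32 = 500/2000 = 0.25
  a_13 = 682.5/1950 = 0.35, a_23 = 0/1950 = 0.00, a_33 = 195/1950 = 0.10
I − A =
  [   0.55     0.00    -0.35]
  [  -0.25     0.70     0.00]
  [  -0.15    -0.25     0.90]
Cofactors of I−A, C_ij = (−1)^(i+j)·(minor ij) (rows/columns in the sector order above):
  C_11 = (0.70)(0.90) − (0.00)(-0.25) = 0.6300
  C_12 = −[(-0.25)(0.90) − (0.00)(-0.15)] = 0.2250
  C_13 = (-0.25)(-0.25) − (0.70)(-0.15) = 0.1675
  C_21 = −[(0.00)(0.90) − (-0.35)(-0.25)] = 0.0875
  C_22 = (0.55)(0.90) − (-0.35)(-0.15) = 0.4425
  C_23 = −[(0.55)(-0.25) − (0.00)(-0.15)] = 0.1375
  C_31 = (0.00)(0.00) − (-0.35)(0.70) = 0.2450
  C_32 = −[(0.55)(0.00) − (-0.35)(-0.25)] = 0.0875
  C_33 = (0.55)(0.70) − (0.00)(-0.25) = 0.3850
det(I−A) = Σ_j (I−A)_1j·C_1j = (0.55)(0.6300) + (0.00)(0.2250) + (-0.35)(0.1675) = 0.287875
adj(I−A) = Cᵀ =
  [ 0.6300   0.0875   0.2450]
  [ 0.2250   0.4425   0.0875]
  [ 0.1675   0.1375   0.3850]
(I − A)⁻¹ = adj(I−A) / det(I−A) ≈
  [   2.1884     0.3040     0.8511]
  [   0.7816     1.5371     0.3040]
  [   0.5818     0.4776     1.3374]
Δx = (I − A)⁻¹ Δd with Δd having +80 in the Rail component and 0 elsewhere.
So Δx_2 = L_22 · (+80), where L_22 = adj(I−A)_22 / det(I−A) = 0.4425 / 0.287875.
Δx_2 = 0.4425 × (+80) / 0.287875 = 35.40 / 0.287875 ≈ 122.97.

Δx_2 = 122.97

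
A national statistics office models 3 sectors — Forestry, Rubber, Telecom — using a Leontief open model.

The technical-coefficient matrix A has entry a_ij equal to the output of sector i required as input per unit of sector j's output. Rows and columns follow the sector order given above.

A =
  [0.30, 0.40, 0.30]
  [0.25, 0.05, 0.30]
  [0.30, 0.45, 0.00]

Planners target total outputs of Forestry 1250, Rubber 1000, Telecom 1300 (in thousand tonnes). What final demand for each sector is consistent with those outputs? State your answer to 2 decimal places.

I − A =
  [   0.70    -0.40    -0.30]
  [  -0.25     0.95    -0.30]
  [  -0.30    -0.45     1.00]
d = (I − A) x:
  d_1 = (+0.70)·1250 + (-0.40)·1000 + (-0.30)·1300 = 85.00
  d_2 = (-0.25)·1250 + (+0.95)·1000 + (-0.30)·1300 = 247.50
  d_3 = (-0.30)·1250 + (-0.45)·1000 + (+1.00)·1300 = 475.00

d_1 = 85.00, d_2 = 247.50, d_3 = 475.00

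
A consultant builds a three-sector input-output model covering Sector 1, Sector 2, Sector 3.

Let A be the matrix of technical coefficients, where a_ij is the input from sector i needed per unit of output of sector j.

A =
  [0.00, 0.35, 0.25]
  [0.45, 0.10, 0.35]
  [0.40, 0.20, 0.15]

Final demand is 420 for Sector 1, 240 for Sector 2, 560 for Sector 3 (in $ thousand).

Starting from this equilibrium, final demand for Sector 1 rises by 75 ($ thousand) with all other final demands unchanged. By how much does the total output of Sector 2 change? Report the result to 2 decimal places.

Δx_2 = 98.06

I − A =
  [   1.00    -0.35    -0.25]
  [  -0.45     0.90    -0.35]
  [  -0.40    -0.20     0.85]
Cofactors of I−A, C_ij = (−1)^(i+j)·(minor ij) (rows/columns in the sector order above):
  C_11 = (0.90)(0.85) − (-0.35)(-0.20) = 0.6950
  C_12 = −[(-0.45)(0.85) − (-0.35)(-0.40)] = 0.5225
  C_13 = (-0.45)(-0.20) − (0.90)(-0.40) = 0.4500
  C_21 = −[(-0.35)(0.85) − (-0.25)(-0.20)] = 0.3475
  C_22 = (1.00)(0.85) − (-0.25)(-0.40) = 0.7500
  C_23 = −[(1.00)(-0.20) − (-0.35)(-0.40)] = 0.3400
  C_31 = (-0.35)(-0.35) − (-0.25)(0.90) = 0.3475
  C_32 = −[(1.00)(-0.35) − (-0.25)(-0.45)] = 0.4625
  C_33 = (1.00)(0.90) − (-0.35)(-0.45) = 0.7425
det(I−A) = Σ_j (I−A)_1j·C_1j = (1.00)(0.6950) + (-0.35)(0.5225) + (-0.25)(0.4500) = 0.399625
adj(I−A) = Cᵀ =
  [ 0.6950   0.3475   0.3475]
  [ 0.5225   0.7500   0.4625]
  [ 0.4500   0.3400   0.7425]
(I − A)⁻¹ = adj(I−A) / det(I−A) ≈
  [   1.7391     0.8696     0.8696]
  [   1.3075     1.8768     1.1573]
  [   1.1261     0.8508     1.8580]
Δx = (I − A)⁻¹ Δd with Δd having +75 in the Sector 1 component and 0 elsewhere.
So Δx_2 = L_21 · (+75), where L_21 = adj(I−A)_21 / det(I−A) = 0.5225 / 0.399625.
Δx_2 = 0.5225 × (+75) / 0.399625 = 39.1875 / 0.399625 ≈ 98.06.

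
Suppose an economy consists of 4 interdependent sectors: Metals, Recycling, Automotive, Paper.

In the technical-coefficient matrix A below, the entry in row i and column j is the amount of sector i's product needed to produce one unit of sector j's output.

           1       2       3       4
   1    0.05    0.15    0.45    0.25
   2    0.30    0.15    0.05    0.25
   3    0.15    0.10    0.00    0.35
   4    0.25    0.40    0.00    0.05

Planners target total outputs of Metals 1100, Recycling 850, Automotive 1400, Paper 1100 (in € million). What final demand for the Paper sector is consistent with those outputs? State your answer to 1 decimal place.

I − A =
  [   0.95    -0.15    -0.45    -0.25]
  [  -0.30     0.85    -0.05    -0.25]
  [  -0.15    -0.10     1.00    -0.35]
  [  -0.25    -0.40     0.00     0.95]
d = (I − A) x:
  d_1 = (+0.95)·1100 + (-0.15)·850 + (-0.45)·1400 + (-0.25)·1100 = 12.5
  d_2 = (-0.30)·1100 + (+0.85)·850 + (-0.05)·1400 + (-0.25)·1100 = 47.5
  d_3 = (-0.15)·1100 + (-0.10)·850 + (+1.00)·1400 + (-0.35)·1100 = 765.0
  d_4 = (-0.25)·1100 + (-0.40)·850 + (+0.00)·1400 + (+0.95)·1100 = 430.0

d_4 = 430.0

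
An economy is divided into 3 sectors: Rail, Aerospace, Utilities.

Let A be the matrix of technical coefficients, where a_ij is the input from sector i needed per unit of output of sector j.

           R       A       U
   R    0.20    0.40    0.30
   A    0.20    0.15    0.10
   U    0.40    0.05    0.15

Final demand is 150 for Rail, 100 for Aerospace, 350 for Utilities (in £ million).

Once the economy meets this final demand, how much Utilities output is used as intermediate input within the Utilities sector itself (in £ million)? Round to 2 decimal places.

z_UU = 110.06

I − A =
  [   0.80    -0.40    -0.30]
  [  -0.20     0.85    -0.10]
  [  -0.40    -0.05     0.85]
Cofactors of I−A, C_ij = (−1)^(i+j)·(minor ij) (rows/columns in the sector order above):
  C_11 = (0.85)(0.85) − (-0.10)(-0.05) = 0.7175
  C_12 = −[(-0.20)(0.85) − (-0.10)(-0.40)] = 0.2100
  C_13 = (-0.20)(-0.05) − (0.85)(-0.40) = 0.3500
  C_21 = −[(-0.40)(0.85) − (-0.30)(-0.05)] = 0.3550
  C_22 = (0.80)(0.85) − (-0.30)(-0.40) = 0.5600
  C_23 = −[(0.80)(-0.05) − (-0.40)(-0.40)] = 0.2000
  C_31 = (-0.40)(-0.10) − (-0.30)(0.85) = 0.2950
  C_32 = −[(0.80)(-0.10) − (-0.30)(-0.20)] = 0.1400
  C_33 = (0.80)(0.85) − (-0.40)(-0.20) = 0.6000
det(I−A) = Σ_j (I−A)_1j·C_1j = (0.80)(0.7175) + (-0.40)(0.2100) + (-0.30)(0.3500) = 0.3850
adj(I−A) = Cᵀ =
  [ 0.7175   0.3550   0.2950]
  [ 0.2100   0.5600   0.1400]
  [ 0.3500   0.2000   0.6000]
(I − A)⁻¹ = adj(I−A) / det(I−A) ≈
  [   1.8636     0.9221     0.7662]
  [   0.5455     1.4545     0.3636]
  [   0.9091     0.5195     1.5584]
First solve x = (I − A)⁻¹ d = adj(I−A)·d / det(I−A); in particular x_U = (0.3500·150 + 0.2000·100 + 0.6000·350) / 0.3850 = 282.50 / 0.3850 ≈ 733.7662.
Intermediate flow from U to U: z_UU = a_UU · x_U = 0.15 × 282.50 / 0.3850 = 42.375 / 0.3850 ≈ 110.06.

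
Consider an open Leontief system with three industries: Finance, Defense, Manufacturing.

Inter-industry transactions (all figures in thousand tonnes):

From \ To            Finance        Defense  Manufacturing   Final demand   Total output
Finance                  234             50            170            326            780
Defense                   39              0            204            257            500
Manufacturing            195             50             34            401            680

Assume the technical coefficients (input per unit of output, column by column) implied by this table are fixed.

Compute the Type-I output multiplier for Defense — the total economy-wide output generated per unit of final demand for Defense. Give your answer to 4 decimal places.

m_2 = 1.4393

Technical coefficients a_ij = z_ij / X_j:
  a_11 = 234/780 = 0.30, a_21 = 39/780 = 0.05, a_31 = 195/780 = 0.25
  a_12 = 50/500 = 0.10, a_22 = 0/500 = 0.00, a_32 = 50/500 = 0.10
  a_13 = 170/680 = 0.25, a_23 = 204/680 = 0.30, a_33 = 34/680 = 0.05
I − A =
  [   0.70    -0.10    -0.25]
  [  -0.05     1.00    -0.30]
  [  -0.25    -0.10     0.95]
Cofactors of I−A, C_ij = (−1)^(i+j)·(minor ij) (rows/columns in the sector order above):
  C_11 = (1.00)(0.95) − (-0.30)(-0.10) = 0.9200
  C_12 = −[(-0.05)(0.95) − (-0.30)(-0.25)] = 0.1225
  C_13 = (-0.05)(-0.10) − (1.00)(-0.25) = 0.2550
  C_21 = −[(-0.10)(0.95) − (-0.25)(-0.10)] = 0.1200
  C_22 = (0.70)(0.95) − (-0.25)(-0.25) = 0.6025
  C_23 = −[(0.70)(-0.10) − (-0.10)(-0.25)] = 0.0950
  C_31 = (-0.10)(-0.30) − (-0.25)(1.00) = 0.2800
  C_32 = −[(0.70)(-0.30) − (-0.25)(-0.05)] = 0.2225
  C_33 = (0.70)(1.00) − (-0.10)(-0.05) = 0.6950
det(I−A) = Σ_j (I−A)_1j·C_1j = (0.70)(0.9200) + (-0.10)(0.1225) + (-0.25)(0.2550) = 0.5680
adj(I−A) = Cᵀ =
  [ 0.9200   0.1200   0.2800]
  [ 0.1225   0.6025   0.2225]
  [ 0.2550   0.0950   0.6950]
(I − A)⁻¹ = adj(I−A) / det(I−A) ≈
  [   1.61972     0.21127     0.49296]
  [   0.21567     1.06074     0.39173]
  [   0.44894     0.16725     1.22359]
The output multiplier for sector j is the column-j sum of the Leontief inverse (I − A)⁻¹ = adj(I−A) / det(I−A).
Column 2 of adj(I−A): (0.1200, 0.6025, 0.0950); det(I−A) = 0.5680.
m_2 = (0.1200 + 0.6025 + 0.0950) / 0.5680 = 0.8175 / 0.5680 ≈ 1.4393.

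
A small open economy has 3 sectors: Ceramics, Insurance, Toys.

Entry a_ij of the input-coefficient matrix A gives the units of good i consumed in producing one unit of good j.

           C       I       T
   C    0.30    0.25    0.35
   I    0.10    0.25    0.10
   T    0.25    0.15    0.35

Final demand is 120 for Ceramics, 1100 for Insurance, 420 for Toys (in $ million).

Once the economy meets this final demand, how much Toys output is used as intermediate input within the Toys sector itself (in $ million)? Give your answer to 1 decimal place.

z_TT = 617.1

I − A =
  [   0.70    -0.25    -0.35]
  [  -0.10     0.75    -0.10]
  [  -0.25    -0.15     0.65]
Cofactors of I−A, C_ij = (−1)^(i+j)·(minor ij) (rows/columns in the sector order above):
  C_11 = (0.75)(0.65) − (-0.10)(-0.15) = 0.4725
  C_12 = −[(-0.10)(0.65) − (-0.10)(-0.25)] = 0.0900
  C_13 = (-0.10)(-0.15) − (0.75)(-0.25) = 0.2025
  C_21 = −[(-0.25)(0.65) − (-0.35)(-0.15)] = 0.2150
  C_22 = (0.70)(0.65) − (-0.35)(-0.25) = 0.3675
  C_23 = −[(0.70)(-0.15) − (-0.25)(-0.25)] = 0.1675
  C_31 = (-0.25)(-0.10) − (-0.35)(0.75) = 0.2875
  C_32 = −[(0.70)(-0.10) − (-0.35)(-0.10)] = 0.1050
  C_33 = (0.70)(0.75) − (-0.25)(-0.10) = 0.5000
det(I−A) = Σ_j (I−A)_1j·C_1j = (0.70)(0.4725) + (-0.25)(0.0900) + (-0.35)(0.2025) = 0.237375
adj(I−A) = Cᵀ =
  [ 0.4725   0.2150   0.2875]
  [ 0.0900   0.3675   0.1050]
  [ 0.2025   0.1675   0.5000]
(I − A)⁻¹ = adj(I−A) / det(I−A) ≈
  [   1.9905     0.9057     1.2112]
  [   0.3791     1.5482     0.4423]
  [   0.8531     0.7056     2.1064]
First solve x = (I − A)⁻¹ d = adj(I−A)·d / det(I−A); in particular x_T = (0.2025·120 + 0.1675·1100 + 0.5000·420) / 0.237375 = 418.55 / 0.237375 ≈ 1763.244.
Intermediate flow from T to T: z_TT = a_TT · x_T = 0.35 × 418.55 / 0.237375 = 146.4925 / 0.237375 ≈ 617.1.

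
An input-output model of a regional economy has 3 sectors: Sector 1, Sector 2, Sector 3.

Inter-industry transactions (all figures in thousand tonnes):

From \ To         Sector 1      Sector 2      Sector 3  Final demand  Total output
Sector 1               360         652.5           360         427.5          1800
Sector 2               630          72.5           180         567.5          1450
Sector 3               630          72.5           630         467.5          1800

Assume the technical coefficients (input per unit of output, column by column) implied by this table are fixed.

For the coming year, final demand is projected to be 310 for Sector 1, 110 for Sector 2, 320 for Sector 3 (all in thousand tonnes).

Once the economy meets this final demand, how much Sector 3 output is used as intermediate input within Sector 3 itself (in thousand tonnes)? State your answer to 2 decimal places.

Technical coefficients a_ij = z_ij / X_j:
  a_11 = 360/1800 = 0.20, a_21 = 630/1800 = 0.35, a_31 = 630/1800 = 0.35
  a_12 = 652.5/1450 = 0.45, a_22 = 72.5/1450 = 0.05, a_32 = 72.5/1450 = 0.05
  a_13 = 360/1800 = 0.20, a_23 = 180/1800 = 0.10, a_33 = 630/1800 = 0.35
I − A =
  [   0.80    -0.45    -0.20]
  [  -0.35     0.95    -0.10]
  [  -0.35    -0.05     0.65]
Cofactors of I−A, C_ij = (−1)^(i+j)·(minor ij) (rows/columns in the sector order above):
  C_11 = (0.95)(0.65) − (-0.10)(-0.05) = 0.6125
  C_12 = −[(-0.35)(0.65) − (-0.10)(-0.35)] = 0.2625
  C_13 = (-0.35)(-0.05) − (0.95)(-0.35) = 0.3500
  C_21 = −[(-0.45)(0.65) − (-0.20)(-0.05)] = 0.3025
  C_22 = (0.80)(0.65) − (-0.20)(-0.35) = 0.4500
  C_23 = −[(0.80)(-0.05) − (-0.45)(-0.35)] = 0.1975
  C_31 = (-0.45)(-0.10) − (-0.20)(0.95) = 0.2350
  C_32 = −[(0.80)(-0.10) − (-0.20)(-0.35)] = 0.1500
  C_33 = (0.80)(0.95) − (-0.45)(-0.35) = 0.6025
det(I−A) = Σ_j (I−A)_1j·C_1j = (0.80)(0.6125) + (-0.45)(0.2625) + (-0.20)(0.3500) = 0.301875
adj(I−A) = Cᵀ =
  [ 0.6125   0.3025   0.2350]
  [ 0.2625   0.4500   0.1500]
  [ 0.3500   0.1975   0.6025]
(I − A)⁻¹ = adj(I−A) / det(I−A) ≈
  [   2.0290     1.0021     0.7785]
  [   0.8696     1.4907     0.4969]
  [   1.1594     0.6542     1.9959]
First solve x = (I − A)⁻¹ d = adj(I−A)·d / det(I−A); in particular x_3 = (0.3500·310 + 0.1975·110 + 0.6025·320) / 0.301875 = 323.025 / 0.301875 ≈ 1070.0621.
Intermediate flow from 3 to 3: z_33 = a_33 · x_3 = 0.35 × 323.025 / 0.301875 = 113.05875 / 0.301875 ≈ 374.52.

z_33 = 374.52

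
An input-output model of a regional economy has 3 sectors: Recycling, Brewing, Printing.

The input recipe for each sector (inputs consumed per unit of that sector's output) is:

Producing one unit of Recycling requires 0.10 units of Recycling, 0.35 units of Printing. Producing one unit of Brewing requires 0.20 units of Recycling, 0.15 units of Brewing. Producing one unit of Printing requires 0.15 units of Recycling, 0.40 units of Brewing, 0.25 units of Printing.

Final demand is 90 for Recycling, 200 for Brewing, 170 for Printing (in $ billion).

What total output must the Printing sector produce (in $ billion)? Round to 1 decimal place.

I − A =
  [   0.90    -0.20    -0.15]
  [   0.00     0.85    -0.40]
  [  -0.35     0.00     0.75]
Cofactors of I−A, C_ij = (−1)^(i+j)·(minor ij) (rows/columns in the sector order above):
  C_11 = (0.85)(0.75) − (-0.40)(0.00) = 0.6375
  C_12 = −[(0.00)(0.75) − (-0.40)(-0.35)] = 0.1400
  C_13 = (0.00)(0.00) − (0.85)(-0.35) = 0.2975
  C_21 = −[(-0.20)(0.75) − (-0.15)(0.00)] = 0.1500
  C_22 = (0.90)(0.75) − (-0.15)(-0.35) = 0.6225
  C_23 = −[(0.90)(0.00) − (-0.20)(-0.35)] = 0.0700
  C_31 = (-0.20)(-0.40) − (-0.15)(0.85) = 0.2075
  C_32 = −[(0.90)(-0.40) − (-0.15)(0.00)] = 0.3600
  C_33 = (0.90)(0.85) − (-0.20)(0.00) = 0.7650
det(I−A) = Σ_j (I−A)_1j·C_1j = (0.90)(0.6375) + (-0.20)(0.1400) + (-0.15)(0.2975) = 0.501125
adj(I−A) = Cᵀ =
  [ 0.6375   0.1500   0.2075]
  [ 0.1400   0.6225   0.3600]
  [ 0.2975   0.0700   0.7650]
(I − A)⁻¹ = adj(I−A) / det(I−A) ≈
  [   1.2721     0.2993     0.4141]
  [   0.2794     1.2422     0.7184]
  [   0.5937     0.1397     1.5266]
x = (I − A)⁻¹ d = adj(I−A)·d / det(I−A), with det(I−A) = 0.501125:
  x_1 = (0.6375·90 + 0.1500·200 + 0.2075·170) / 0.501125 = 122.65 / 0.501125 ≈ 244.7
  x_2 = (0.1400·90 + 0.6225·200 + 0.3600·170) / 0.501125 = 198.30 / 0.501125 ≈ 395.7
  x_3 = (0.2975·90 + 0.0700·200 + 0.7650·170) / 0.501125 = 170.825 / 0.501125 ≈ 340.9

x_3 = 340.9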